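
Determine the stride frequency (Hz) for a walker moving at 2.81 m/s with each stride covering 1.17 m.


f = v / stride_length
f = 2.81 / 1.17
f = 2.4017


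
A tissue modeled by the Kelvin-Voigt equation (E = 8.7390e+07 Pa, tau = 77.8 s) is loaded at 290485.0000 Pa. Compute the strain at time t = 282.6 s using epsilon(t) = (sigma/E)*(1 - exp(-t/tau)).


epsilon(t) = (sigma/E) * (1 - exp(-t/tau))
sigma/E = 290485.0000 / 8.7390e+07 = 0.0033
exp(-t/tau) = exp(-282.6 / 77.8) = 0.0265
epsilon = 0.0033 * (1 - 0.0265)
epsilon = 0.0032


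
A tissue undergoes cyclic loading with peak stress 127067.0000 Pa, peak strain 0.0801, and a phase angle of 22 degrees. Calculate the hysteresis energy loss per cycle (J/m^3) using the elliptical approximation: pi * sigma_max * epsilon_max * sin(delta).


E_loss = pi * sigma_max * epsilon_max * sin(delta)
delta = 22 deg = 0.3840 rad
sin(delta) = 0.3746
E_loss = pi * 127067.0000 * 0.0801 * 0.3746
E_loss = 11978.1730


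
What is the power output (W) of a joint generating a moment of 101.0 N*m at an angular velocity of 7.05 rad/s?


P = M * omega
P = 101.0 * 7.05
P = 712.0500


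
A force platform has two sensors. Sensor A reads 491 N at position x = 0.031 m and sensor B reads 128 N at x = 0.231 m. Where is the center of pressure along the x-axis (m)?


COP_x = (F1*x1 + F2*x2) / (F1 + F2)
COP_x = (491*0.031 + 128*0.231) / (491 + 128)
Numerator = 44.7890
Denominator = 619
COP_x = 0.0724


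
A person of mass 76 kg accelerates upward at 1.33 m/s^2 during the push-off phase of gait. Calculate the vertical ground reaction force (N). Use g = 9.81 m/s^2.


GRF = m * (g + a)
GRF = 76 * (9.81 + 1.33)
GRF = 76 * 11.1400
GRF = 846.6400


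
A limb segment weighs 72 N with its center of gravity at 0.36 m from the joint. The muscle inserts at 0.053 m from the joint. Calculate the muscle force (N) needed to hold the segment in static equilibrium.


F_muscle = W * d_load / d_muscle
F_muscle = 72 * 0.36 / 0.053
Numerator = 25.9200
F_muscle = 489.0566


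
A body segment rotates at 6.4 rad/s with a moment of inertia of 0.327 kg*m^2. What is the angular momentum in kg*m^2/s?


L = I * omega
L = 0.327 * 6.4
L = 2.0928


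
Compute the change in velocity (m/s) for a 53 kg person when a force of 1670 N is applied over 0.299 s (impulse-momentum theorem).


J = F * dt = 1670 * 0.299 = 499.3300 N*s
delta_v = J / m
delta_v = 499.3300 / 53
delta_v = 9.4213


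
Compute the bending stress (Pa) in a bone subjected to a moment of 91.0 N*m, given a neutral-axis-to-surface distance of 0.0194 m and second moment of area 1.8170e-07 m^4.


sigma = M * c / I
sigma = 91.0 * 0.0194 / 1.8170e-07
M * c = 1.7654
sigma = 9.7160e+06


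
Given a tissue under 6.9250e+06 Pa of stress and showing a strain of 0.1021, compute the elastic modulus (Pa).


E = stress / strain
E = 6.9250e+06 / 0.1021
E = 6.7826e+07


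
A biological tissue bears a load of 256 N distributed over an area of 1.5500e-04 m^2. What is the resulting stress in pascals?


stress = F / A
stress = 256 / 1.5500e-04
stress = 1.6516e+06


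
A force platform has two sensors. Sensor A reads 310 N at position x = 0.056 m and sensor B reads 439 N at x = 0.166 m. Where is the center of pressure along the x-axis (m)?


COP_x = (F1*x1 + F2*x2) / (F1 + F2)
COP_x = (310*0.056 + 439*0.166) / (310 + 439)
Numerator = 90.2340
Denominator = 749
COP_x = 0.1205


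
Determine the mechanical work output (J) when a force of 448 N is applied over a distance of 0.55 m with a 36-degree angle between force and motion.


W = F * d * cos(theta)
theta = 36 deg = 0.6283 rad
cos(theta) = 0.8090
W = 448 * 0.55 * 0.8090
W = 199.3418


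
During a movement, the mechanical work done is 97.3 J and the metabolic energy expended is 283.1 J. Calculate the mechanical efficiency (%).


eta = (W_mech / E_meta) * 100
eta = (97.3 / 283.1) * 100
ratio = 0.3437
eta = 34.3695


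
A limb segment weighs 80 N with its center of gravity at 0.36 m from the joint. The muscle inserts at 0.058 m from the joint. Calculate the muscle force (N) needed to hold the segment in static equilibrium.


F_muscle = W * d_load / d_muscle
F_muscle = 80 * 0.36 / 0.058
Numerator = 28.8000
F_muscle = 496.5517


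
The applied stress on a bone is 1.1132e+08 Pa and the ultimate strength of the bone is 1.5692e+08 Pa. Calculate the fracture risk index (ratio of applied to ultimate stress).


FRI = applied / ultimate
FRI = 1.1132e+08 / 1.5692e+08
FRI = 0.7094


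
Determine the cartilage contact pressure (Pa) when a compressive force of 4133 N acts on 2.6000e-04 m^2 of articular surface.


P = F / A
P = 4133 / 2.6000e-04
P = 1.5896e+07


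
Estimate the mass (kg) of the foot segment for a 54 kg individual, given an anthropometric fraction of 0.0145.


m_segment = body_mass * fraction
m_segment = 54 * 0.0145
m_segment = 0.7830


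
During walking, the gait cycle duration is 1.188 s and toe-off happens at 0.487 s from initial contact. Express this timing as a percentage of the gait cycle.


pct = (event_time / cycle_time) * 100
pct = (0.487 / 1.188) * 100
ratio = 0.4099
pct = 40.9933


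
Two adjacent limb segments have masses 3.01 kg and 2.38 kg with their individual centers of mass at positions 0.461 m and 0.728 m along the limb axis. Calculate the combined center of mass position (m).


COM = (m1*x1 + m2*x2) / (m1 + m2)
COM = (3.01*0.461 + 2.38*0.728) / (3.01 + 2.38)
Numerator = 3.1202
Denominator = 5.3900
COM = 0.5789


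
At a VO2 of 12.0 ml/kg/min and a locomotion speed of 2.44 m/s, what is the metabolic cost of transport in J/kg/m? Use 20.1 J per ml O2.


Power per kg = VO2 * 20.1 / 60
Power per kg = 12.0 * 20.1 / 60 = 4.0200 W/kg
Cost = power_per_kg / speed
Cost = 4.0200 / 2.44
Cost = 1.6475


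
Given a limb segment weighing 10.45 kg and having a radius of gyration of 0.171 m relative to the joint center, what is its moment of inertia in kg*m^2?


I = m * k^2
I = 10.45 * 0.171^2
k^2 = 0.0292
I = 0.3056


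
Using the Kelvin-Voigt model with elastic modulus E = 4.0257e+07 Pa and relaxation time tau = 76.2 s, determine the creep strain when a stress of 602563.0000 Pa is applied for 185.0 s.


epsilon(t) = (sigma/E) * (1 - exp(-t/tau))
sigma/E = 602563.0000 / 4.0257e+07 = 0.0150
exp(-t/tau) = exp(-185.0 / 76.2) = 0.0882
epsilon = 0.0150 * (1 - 0.0882)
epsilon = 0.0136


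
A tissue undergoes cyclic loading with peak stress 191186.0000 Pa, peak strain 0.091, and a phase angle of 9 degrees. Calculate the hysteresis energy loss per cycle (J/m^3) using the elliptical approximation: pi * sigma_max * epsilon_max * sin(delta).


E_loss = pi * sigma_max * epsilon_max * sin(delta)
delta = 9 deg = 0.1571 rad
sin(delta) = 0.1564
E_loss = pi * 191186.0000 * 0.091 * 0.1564
E_loss = 8550.2693


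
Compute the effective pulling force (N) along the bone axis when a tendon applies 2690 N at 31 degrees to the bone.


F_eff = F_tendon * cos(theta)
theta = 31 deg = 0.5411 rad
cos(theta) = 0.8572
F_eff = 2690 * 0.8572
F_eff = 2305.7800


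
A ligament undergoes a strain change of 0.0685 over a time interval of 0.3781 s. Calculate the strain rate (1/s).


strain_rate = delta_strain / delta_t
strain_rate = 0.0685 / 0.3781
strain_rate = 0.1812


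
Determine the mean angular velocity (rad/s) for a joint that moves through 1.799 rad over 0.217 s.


omega = delta_theta / delta_t
omega = 1.799 / 0.217
omega = 8.2903


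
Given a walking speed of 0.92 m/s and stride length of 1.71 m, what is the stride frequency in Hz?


f = v / stride_length
f = 0.92 / 1.71
f = 0.5380


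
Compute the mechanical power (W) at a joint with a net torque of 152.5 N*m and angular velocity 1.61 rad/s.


P = M * omega
P = 152.5 * 1.61
P = 245.5250


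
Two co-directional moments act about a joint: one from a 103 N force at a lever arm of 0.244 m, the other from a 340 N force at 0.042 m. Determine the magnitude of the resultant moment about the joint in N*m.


M = F1 * d1 + F2 * d2
M = 103 * 0.244 + 340 * 0.042
M = 25.1320 + 14.2800
M = 39.4120


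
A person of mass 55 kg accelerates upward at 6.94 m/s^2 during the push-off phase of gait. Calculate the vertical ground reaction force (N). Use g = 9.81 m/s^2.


GRF = m * (g + a)
GRF = 55 * (9.81 + 6.94)
GRF = 55 * 16.7500
GRF = 921.2500


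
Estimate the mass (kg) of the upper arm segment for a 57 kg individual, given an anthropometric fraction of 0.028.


m_segment = body_mass * fraction
m_segment = 57 * 0.028
m_segment = 1.5960


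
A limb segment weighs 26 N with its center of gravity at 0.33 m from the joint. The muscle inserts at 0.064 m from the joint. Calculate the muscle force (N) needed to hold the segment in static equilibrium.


F_muscle = W * d_load / d_muscle
F_muscle = 26 * 0.33 / 0.064
Numerator = 8.5800
F_muscle = 134.0625


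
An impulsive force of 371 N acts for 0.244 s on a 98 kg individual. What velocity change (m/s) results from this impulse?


J = F * dt = 371 * 0.244 = 90.5240 N*s
delta_v = J / m
delta_v = 90.5240 / 98
delta_v = 0.9237


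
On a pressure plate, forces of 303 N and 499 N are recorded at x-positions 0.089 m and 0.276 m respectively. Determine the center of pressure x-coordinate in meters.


COP_x = (F1*x1 + F2*x2) / (F1 + F2)
COP_x = (303*0.089 + 499*0.276) / (303 + 499)
Numerator = 164.6910
Denominator = 802
COP_x = 0.2054


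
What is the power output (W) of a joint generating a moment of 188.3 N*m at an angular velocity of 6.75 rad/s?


P = M * omega
P = 188.3 * 6.75
P = 1271.0250


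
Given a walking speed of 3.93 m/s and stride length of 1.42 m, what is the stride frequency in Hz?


f = v / stride_length
f = 3.93 / 1.42
f = 2.7676


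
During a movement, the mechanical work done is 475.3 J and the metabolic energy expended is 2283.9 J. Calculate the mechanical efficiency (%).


eta = (W_mech / E_meta) * 100
eta = (475.3 / 2283.9) * 100
ratio = 0.2081
eta = 20.8109


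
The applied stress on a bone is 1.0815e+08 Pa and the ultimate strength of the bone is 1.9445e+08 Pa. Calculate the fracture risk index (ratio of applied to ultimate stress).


FRI = applied / ultimate
FRI = 1.0815e+08 / 1.9445e+08
FRI = 0.5562


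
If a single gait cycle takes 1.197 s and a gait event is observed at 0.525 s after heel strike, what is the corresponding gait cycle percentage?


pct = (event_time / cycle_time) * 100
pct = (0.525 / 1.197) * 100
ratio = 0.4386
pct = 43.8596


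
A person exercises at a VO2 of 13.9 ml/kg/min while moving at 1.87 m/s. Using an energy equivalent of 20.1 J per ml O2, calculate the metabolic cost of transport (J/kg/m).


Power per kg = VO2 * 20.1 / 60
Power per kg = 13.9 * 20.1 / 60 = 4.6565 W/kg
Cost = power_per_kg / speed
Cost = 4.6565 / 1.87
Cost = 2.4901


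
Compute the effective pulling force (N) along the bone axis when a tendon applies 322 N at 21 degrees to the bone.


F_eff = F_tendon * cos(theta)
theta = 21 deg = 0.3665 rad
cos(theta) = 0.9336
F_eff = 322 * 0.9336
F_eff = 300.6129


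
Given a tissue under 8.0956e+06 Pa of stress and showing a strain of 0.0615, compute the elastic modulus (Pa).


E = stress / strain
E = 8.0956e+06 / 0.0615
E = 1.3164e+08


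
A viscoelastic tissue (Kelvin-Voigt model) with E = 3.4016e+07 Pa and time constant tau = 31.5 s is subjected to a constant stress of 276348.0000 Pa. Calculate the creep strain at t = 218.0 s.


epsilon(t) = (sigma/E) * (1 - exp(-t/tau))
sigma/E = 276348.0000 / 3.4016e+07 = 0.0081
exp(-t/tau) = exp(-218.0 / 31.5) = 9.8720e-04
epsilon = 0.0081 * (1 - 9.8720e-04)
epsilon = 0.0081


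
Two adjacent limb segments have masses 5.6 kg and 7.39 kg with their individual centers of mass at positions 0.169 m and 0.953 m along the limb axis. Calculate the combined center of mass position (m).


COM = (m1*x1 + m2*x2) / (m1 + m2)
COM = (5.6*0.169 + 7.39*0.953) / (5.6 + 7.39)
Numerator = 7.9891
Denominator = 12.9900
COM = 0.6150


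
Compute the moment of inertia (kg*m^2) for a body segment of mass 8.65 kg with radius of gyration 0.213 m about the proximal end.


I = m * k^2
I = 8.65 * 0.213^2
k^2 = 0.0454
I = 0.3924


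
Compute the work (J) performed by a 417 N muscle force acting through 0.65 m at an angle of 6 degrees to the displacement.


W = F * d * cos(theta)
theta = 6 deg = 0.1047 rad
cos(theta) = 0.9945
W = 417 * 0.65 * 0.9945
W = 269.5652


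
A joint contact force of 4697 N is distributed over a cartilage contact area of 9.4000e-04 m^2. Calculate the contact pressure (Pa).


P = F / A
P = 4697 / 9.4000e-04
P = 4.9968e+06


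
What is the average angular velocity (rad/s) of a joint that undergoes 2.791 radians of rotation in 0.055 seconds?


omega = delta_theta / delta_t
omega = 2.791 / 0.055
omega = 50.7455


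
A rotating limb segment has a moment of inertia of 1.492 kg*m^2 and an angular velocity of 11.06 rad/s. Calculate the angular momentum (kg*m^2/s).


L = I * omega
L = 1.492 * 11.06
L = 16.5015


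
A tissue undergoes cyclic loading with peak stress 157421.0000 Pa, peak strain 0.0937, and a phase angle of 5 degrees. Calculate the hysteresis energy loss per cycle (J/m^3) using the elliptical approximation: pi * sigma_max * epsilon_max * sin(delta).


E_loss = pi * sigma_max * epsilon_max * sin(delta)
delta = 5 deg = 0.0873 rad
sin(delta) = 0.0872
E_loss = pi * 157421.0000 * 0.0937 * 0.0872
E_loss = 4038.7609


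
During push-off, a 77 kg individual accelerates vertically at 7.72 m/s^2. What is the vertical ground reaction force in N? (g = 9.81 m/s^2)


GRF = m * (g + a)
GRF = 77 * (9.81 + 7.72)
GRF = 77 * 17.5300
GRF = 1349.8100


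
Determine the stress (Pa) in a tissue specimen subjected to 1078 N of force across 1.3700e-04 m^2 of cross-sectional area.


stress = F / A
stress = 1078 / 1.3700e-04
stress = 7.8686e+06


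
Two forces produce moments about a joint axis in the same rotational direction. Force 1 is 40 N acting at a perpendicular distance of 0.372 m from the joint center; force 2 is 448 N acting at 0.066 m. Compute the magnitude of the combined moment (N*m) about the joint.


M = F1 * d1 + F2 * d2
M = 40 * 0.372 + 448 * 0.066
M = 14.8800 + 29.5680
M = 44.4480


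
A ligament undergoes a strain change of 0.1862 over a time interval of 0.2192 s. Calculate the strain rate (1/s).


strain_rate = delta_strain / delta_t
strain_rate = 0.1862 / 0.2192
strain_rate = 0.8495


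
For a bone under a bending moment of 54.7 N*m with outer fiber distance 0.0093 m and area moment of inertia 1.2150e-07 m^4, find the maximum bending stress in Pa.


sigma = M * c / I
sigma = 54.7 * 0.0093 / 1.2150e-07
M * c = 0.5087
sigma = 4.1869e+06


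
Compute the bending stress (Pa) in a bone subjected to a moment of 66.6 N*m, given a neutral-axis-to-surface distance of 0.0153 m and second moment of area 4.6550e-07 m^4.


sigma = M * c / I
sigma = 66.6 * 0.0153 / 4.6550e-07
M * c = 1.0190
sigma = 2.1890e+06


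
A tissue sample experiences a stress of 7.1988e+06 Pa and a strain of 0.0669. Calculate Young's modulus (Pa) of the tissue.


E = stress / strain
E = 7.1988e+06 / 0.0669
E = 1.0761e+08


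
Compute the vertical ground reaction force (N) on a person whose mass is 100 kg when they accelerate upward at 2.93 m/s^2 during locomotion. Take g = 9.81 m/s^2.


GRF = m * (g + a)
GRF = 100 * (9.81 + 2.93)
GRF = 100 * 12.7400
GRF = 1274.0000


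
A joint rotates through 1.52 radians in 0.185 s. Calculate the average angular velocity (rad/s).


omega = delta_theta / delta_t
omega = 1.52 / 0.185
omega = 8.2162


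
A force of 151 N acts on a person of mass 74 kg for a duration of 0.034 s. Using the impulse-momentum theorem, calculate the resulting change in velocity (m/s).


J = F * dt = 151 * 0.034 = 5.1340 N*s
delta_v = J / m
delta_v = 5.1340 / 74
delta_v = 0.0694


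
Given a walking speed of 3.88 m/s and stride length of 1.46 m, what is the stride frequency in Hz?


f = v / stride_length
f = 3.88 / 1.46
f = 2.6575


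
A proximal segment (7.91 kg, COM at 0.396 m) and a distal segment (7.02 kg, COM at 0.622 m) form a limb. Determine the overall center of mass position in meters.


COM = (m1*x1 + m2*x2) / (m1 + m2)
COM = (7.91*0.396 + 7.02*0.622) / (7.91 + 7.02)
Numerator = 7.4988
Denominator = 14.9300
COM = 0.5023


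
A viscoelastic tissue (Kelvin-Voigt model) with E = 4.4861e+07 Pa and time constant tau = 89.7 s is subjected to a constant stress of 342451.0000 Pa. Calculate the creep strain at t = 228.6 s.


epsilon(t) = (sigma/E) * (1 - exp(-t/tau))
sigma/E = 342451.0000 / 4.4861e+07 = 0.0076
exp(-t/tau) = exp(-228.6 / 89.7) = 0.0782
epsilon = 0.0076 * (1 - 0.0782)
epsilon = 0.0070


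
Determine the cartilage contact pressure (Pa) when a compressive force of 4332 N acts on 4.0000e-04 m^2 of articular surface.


P = F / A
P = 4332 / 4.0000e-04
P = 1.0830e+07


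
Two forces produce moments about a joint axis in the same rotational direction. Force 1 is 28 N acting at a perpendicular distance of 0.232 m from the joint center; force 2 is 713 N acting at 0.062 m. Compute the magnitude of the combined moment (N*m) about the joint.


M = F1 * d1 + F2 * d2
M = 28 * 0.232 + 713 * 0.062
M = 6.4960 + 44.2060
M = 50.7020


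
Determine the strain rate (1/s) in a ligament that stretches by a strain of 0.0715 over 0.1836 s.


strain_rate = delta_strain / delta_t
strain_rate = 0.0715 / 0.1836
strain_rate = 0.3894


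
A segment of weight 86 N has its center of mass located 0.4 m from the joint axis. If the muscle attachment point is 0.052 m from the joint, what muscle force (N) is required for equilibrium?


F_muscle = W * d_load / d_muscle
F_muscle = 86 * 0.4 / 0.052
Numerator = 34.4000
F_muscle = 661.5385


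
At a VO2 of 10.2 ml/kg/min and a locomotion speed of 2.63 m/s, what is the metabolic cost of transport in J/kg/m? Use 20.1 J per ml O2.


Power per kg = VO2 * 20.1 / 60
Power per kg = 10.2 * 20.1 / 60 = 3.4170 W/kg
Cost = power_per_kg / speed
Cost = 3.4170 / 2.63
Cost = 1.2992


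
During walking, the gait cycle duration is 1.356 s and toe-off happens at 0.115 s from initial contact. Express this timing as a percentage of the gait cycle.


pct = (event_time / cycle_time) * 100
pct = (0.115 / 1.356) * 100
ratio = 0.0848
pct = 8.4808


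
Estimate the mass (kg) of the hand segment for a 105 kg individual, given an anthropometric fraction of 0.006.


m_segment = body_mass * fraction
m_segment = 105 * 0.006
m_segment = 0.6300


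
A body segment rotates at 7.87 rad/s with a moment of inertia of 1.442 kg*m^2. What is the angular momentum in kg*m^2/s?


L = I * omega
L = 1.442 * 7.87
L = 11.3485


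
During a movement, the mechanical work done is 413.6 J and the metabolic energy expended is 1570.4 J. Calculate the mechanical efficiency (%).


eta = (W_mech / E_meta) * 100
eta = (413.6 / 1570.4) * 100
ratio = 0.2634
eta = 26.3372


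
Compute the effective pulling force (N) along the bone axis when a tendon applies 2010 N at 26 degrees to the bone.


F_eff = F_tendon * cos(theta)
theta = 26 deg = 0.4538 rad
cos(theta) = 0.8988
F_eff = 2010 * 0.8988
F_eff = 1806.5760


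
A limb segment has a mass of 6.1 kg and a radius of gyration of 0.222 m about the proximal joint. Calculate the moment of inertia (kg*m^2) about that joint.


I = m * k^2
I = 6.1 * 0.222^2
k^2 = 0.0493
I = 0.3006


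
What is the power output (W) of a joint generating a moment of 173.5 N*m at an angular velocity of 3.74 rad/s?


P = M * omega
P = 173.5 * 3.74
P = 648.8900


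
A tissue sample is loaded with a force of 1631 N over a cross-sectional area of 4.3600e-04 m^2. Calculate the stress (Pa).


stress = F / A
stress = 1631 / 4.3600e-04
stress = 3.7408e+06


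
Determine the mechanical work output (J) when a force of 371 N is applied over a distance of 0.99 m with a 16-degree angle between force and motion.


W = F * d * cos(theta)
theta = 16 deg = 0.2793 rad
cos(theta) = 0.9613
W = 371 * 0.99 * 0.9613
W = 353.0618


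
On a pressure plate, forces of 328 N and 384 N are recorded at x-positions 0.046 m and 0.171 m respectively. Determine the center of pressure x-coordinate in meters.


COP_x = (F1*x1 + F2*x2) / (F1 + F2)
COP_x = (328*0.046 + 384*0.171) / (328 + 384)
Numerator = 80.7520
Denominator = 712
COP_x = 0.1134


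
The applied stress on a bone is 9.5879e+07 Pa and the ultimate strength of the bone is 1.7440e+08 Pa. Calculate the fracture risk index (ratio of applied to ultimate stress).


FRI = applied / ultimate
FRI = 9.5879e+07 / 1.7440e+08
FRI = 0.5498


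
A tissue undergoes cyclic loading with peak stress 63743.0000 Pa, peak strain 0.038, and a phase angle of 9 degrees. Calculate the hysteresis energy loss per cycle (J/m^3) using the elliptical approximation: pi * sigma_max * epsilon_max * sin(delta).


E_loss = pi * sigma_max * epsilon_max * sin(delta)
delta = 9 deg = 0.1571 rad
sin(delta) = 0.1564
E_loss = pi * 63743.0000 * 0.038 * 0.1564
E_loss = 1190.4151


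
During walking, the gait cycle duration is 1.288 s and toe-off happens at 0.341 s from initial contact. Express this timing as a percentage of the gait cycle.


pct = (event_time / cycle_time) * 100
pct = (0.341 / 1.288) * 100
ratio = 0.2648
pct = 26.4752


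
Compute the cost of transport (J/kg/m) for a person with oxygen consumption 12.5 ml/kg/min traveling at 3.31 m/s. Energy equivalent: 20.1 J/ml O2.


Power per kg = VO2 * 20.1 / 60
Power per kg = 12.5 * 20.1 / 60 = 4.1875 W/kg
Cost = power_per_kg / speed
Cost = 4.1875 / 3.31
Cost = 1.2651


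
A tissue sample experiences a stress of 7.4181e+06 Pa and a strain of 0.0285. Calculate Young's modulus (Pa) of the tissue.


E = stress / strain
E = 7.4181e+06 / 0.0285
E = 2.6028e+08


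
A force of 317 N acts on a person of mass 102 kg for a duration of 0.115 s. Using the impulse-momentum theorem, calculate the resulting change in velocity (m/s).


J = F * dt = 317 * 0.115 = 36.4550 N*s
delta_v = J / m
delta_v = 36.4550 / 102
delta_v = 0.3574


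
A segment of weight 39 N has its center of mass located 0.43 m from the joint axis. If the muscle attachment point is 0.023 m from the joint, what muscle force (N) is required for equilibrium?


F_muscle = W * d_load / d_muscle
F_muscle = 39 * 0.43 / 0.023
Numerator = 16.7700
F_muscle = 729.1304


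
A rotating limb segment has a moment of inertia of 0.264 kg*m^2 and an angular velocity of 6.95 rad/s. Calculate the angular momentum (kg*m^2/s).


L = I * omega
L = 0.264 * 6.95
L = 1.8348


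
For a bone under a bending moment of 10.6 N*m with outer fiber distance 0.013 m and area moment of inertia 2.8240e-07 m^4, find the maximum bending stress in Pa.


sigma = M * c / I
sigma = 10.6 * 0.013 / 2.8240e-07
M * c = 0.1378
sigma = 487960.3399


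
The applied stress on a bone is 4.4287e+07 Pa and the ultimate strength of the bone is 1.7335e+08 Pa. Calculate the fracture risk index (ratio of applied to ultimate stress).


FRI = applied / ultimate
FRI = 4.4287e+07 / 1.7335e+08
FRI = 0.2555


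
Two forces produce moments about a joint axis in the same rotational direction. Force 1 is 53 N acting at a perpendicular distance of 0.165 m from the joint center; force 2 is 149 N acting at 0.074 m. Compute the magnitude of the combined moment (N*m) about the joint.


M = F1 * d1 + F2 * d2
M = 53 * 0.165 + 149 * 0.074
M = 8.7450 + 11.0260
M = 19.7710


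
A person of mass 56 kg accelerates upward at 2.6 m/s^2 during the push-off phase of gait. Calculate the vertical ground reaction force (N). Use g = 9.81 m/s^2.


GRF = m * (g + a)
GRF = 56 * (9.81 + 2.6)
GRF = 56 * 12.4100
GRF = 694.9600


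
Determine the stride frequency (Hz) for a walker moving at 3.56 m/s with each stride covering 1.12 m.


f = v / stride_length
f = 3.56 / 1.12
f = 3.1786


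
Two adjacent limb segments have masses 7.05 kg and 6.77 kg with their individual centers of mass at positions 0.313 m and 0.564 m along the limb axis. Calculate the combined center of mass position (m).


COM = (m1*x1 + m2*x2) / (m1 + m2)
COM = (7.05*0.313 + 6.77*0.564) / (7.05 + 6.77)
Numerator = 6.0249
Denominator = 13.8200
COM = 0.4360


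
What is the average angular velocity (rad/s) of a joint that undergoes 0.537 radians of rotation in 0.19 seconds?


omega = delta_theta / delta_t
omega = 0.537 / 0.19
omega = 2.8263


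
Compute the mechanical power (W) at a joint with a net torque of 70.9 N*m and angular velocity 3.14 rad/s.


P = M * omega
P = 70.9 * 3.14
P = 222.6260


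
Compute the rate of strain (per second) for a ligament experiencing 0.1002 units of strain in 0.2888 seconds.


strain_rate = delta_strain / delta_t
strain_rate = 0.1002 / 0.2888
strain_rate = 0.3470


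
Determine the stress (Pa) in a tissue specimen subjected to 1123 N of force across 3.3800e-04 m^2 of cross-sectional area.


stress = F / A
stress = 1123 / 3.3800e-04
stress = 3.3225e+06


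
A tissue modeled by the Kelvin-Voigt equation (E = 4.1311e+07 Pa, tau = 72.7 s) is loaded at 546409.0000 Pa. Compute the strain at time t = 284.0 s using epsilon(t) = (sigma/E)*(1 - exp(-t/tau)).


epsilon(t) = (sigma/E) * (1 - exp(-t/tau))
sigma/E = 546409.0000 / 4.1311e+07 = 0.0132
exp(-t/tau) = exp(-284.0 / 72.7) = 0.0201
epsilon = 0.0132 * (1 - 0.0201)
epsilon = 0.0130


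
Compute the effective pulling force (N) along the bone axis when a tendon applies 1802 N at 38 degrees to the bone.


F_eff = F_tendon * cos(theta)
theta = 38 deg = 0.6632 rad
cos(theta) = 0.7880
F_eff = 1802 * 0.7880
F_eff = 1419.9954


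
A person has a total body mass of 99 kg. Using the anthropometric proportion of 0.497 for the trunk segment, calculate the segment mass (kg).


m_segment = body_mass * fraction
m_segment = 99 * 0.497
m_segment = 49.2030


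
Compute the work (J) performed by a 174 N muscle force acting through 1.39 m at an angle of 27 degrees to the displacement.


W = F * d * cos(theta)
theta = 27 deg = 0.4712 rad
cos(theta) = 0.8910
W = 174 * 1.39 * 0.8910
W = 215.4988


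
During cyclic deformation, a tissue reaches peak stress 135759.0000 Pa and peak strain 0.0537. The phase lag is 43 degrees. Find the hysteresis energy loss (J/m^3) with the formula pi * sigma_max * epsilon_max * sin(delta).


E_loss = pi * sigma_max * epsilon_max * sin(delta)
delta = 43 deg = 0.7505 rad
sin(delta) = 0.6820
E_loss = pi * 135759.0000 * 0.0537 * 0.6820
E_loss = 15619.8234


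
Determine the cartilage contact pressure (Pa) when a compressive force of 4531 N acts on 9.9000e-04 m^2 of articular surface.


P = F / A
P = 4531 / 9.9000e-04
P = 4.5768e+06


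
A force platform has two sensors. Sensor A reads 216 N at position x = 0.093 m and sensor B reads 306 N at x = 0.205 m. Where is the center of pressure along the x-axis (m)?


COP_x = (F1*x1 + F2*x2) / (F1 + F2)
COP_x = (216*0.093 + 306*0.205) / (216 + 306)
Numerator = 82.8180
Denominator = 522
COP_x = 0.1587


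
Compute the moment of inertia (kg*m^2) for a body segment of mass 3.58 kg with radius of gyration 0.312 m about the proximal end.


I = m * k^2
I = 3.58 * 0.312^2
k^2 = 0.0973
I = 0.3485


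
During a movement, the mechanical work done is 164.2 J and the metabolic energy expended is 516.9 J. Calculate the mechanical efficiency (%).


eta = (W_mech / E_meta) * 100
eta = (164.2 / 516.9) * 100
ratio = 0.3177
eta = 31.7663


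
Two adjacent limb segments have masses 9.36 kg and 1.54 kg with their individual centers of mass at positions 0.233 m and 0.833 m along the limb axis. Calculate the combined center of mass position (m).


COM = (m1*x1 + m2*x2) / (m1 + m2)
COM = (9.36*0.233 + 1.54*0.833) / (9.36 + 1.54)
Numerator = 3.4637
Denominator = 10.9000
COM = 0.3178


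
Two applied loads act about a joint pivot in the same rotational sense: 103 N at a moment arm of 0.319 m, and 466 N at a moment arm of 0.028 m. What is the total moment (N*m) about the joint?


M = F1 * d1 + F2 * d2
M = 103 * 0.319 + 466 * 0.028
M = 32.8570 + 13.0480
M = 45.9050


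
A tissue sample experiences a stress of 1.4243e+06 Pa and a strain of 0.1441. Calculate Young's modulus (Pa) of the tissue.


E = stress / strain
E = 1.4243e+06 / 0.1441
E = 9.8841e+06


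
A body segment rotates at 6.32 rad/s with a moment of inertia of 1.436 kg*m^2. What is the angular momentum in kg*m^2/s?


L = I * omega
L = 1.436 * 6.32
L = 9.0755


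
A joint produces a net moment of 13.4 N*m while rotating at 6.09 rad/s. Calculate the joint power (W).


P = M * omega
P = 13.4 * 6.09
P = 81.6060


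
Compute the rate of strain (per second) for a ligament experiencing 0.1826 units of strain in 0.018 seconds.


strain_rate = delta_strain / delta_t
strain_rate = 0.1826 / 0.018
strain_rate = 10.1444


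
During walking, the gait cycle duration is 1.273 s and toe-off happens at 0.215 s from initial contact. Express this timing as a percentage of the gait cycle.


pct = (event_time / cycle_time) * 100
pct = (0.215 / 1.273) * 100
ratio = 0.1689
pct = 16.8892


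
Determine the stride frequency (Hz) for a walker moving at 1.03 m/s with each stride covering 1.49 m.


f = v / stride_length
f = 1.03 / 1.49
f = 0.6913


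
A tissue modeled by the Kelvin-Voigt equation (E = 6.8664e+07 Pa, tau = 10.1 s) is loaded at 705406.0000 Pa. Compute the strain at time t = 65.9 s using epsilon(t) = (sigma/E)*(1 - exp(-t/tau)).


epsilon(t) = (sigma/E) * (1 - exp(-t/tau))
sigma/E = 705406.0000 / 6.8664e+07 = 0.0103
exp(-t/tau) = exp(-65.9 / 10.1) = 0.0015
epsilon = 0.0103 * (1 - 0.0015)
epsilon = 0.0103


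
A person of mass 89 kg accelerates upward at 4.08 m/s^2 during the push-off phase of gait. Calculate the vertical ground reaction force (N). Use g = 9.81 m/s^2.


GRF = m * (g + a)
GRF = 89 * (9.81 + 4.08)
GRF = 89 * 13.8900
GRF = 1236.2100


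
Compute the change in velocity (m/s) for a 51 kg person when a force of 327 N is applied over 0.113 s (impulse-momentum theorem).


J = F * dt = 327 * 0.113 = 36.9510 N*s
delta_v = J / m
delta_v = 36.9510 / 51
delta_v = 0.7245


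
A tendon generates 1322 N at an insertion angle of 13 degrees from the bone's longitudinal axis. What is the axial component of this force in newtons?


F_eff = F_tendon * cos(theta)
theta = 13 deg = 0.2269 rad
cos(theta) = 0.9744
F_eff = 1322 * 0.9744
F_eff = 1288.1172


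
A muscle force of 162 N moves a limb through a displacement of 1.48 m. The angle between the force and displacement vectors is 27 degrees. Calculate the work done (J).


W = F * d * cos(theta)
theta = 27 deg = 0.4712 rad
cos(theta) = 0.8910
W = 162 * 1.48 * 0.8910
W = 213.6277


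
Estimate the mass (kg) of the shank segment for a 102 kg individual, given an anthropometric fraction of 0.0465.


m_segment = body_mass * fraction
m_segment = 102 * 0.0465
m_segment = 4.7430


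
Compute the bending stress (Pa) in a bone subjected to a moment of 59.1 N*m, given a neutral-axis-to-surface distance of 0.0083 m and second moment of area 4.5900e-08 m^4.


sigma = M * c / I
sigma = 59.1 * 0.0083 / 4.5900e-08
M * c = 0.4905
sigma = 1.0687e+07


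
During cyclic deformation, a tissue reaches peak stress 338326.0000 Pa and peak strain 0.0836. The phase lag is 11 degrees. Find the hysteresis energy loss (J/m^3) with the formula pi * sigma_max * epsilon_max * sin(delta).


E_loss = pi * sigma_max * epsilon_max * sin(delta)
delta = 11 deg = 0.1920 rad
sin(delta) = 0.1908
E_loss = pi * 338326.0000 * 0.0836 * 0.1908
E_loss = 16954.7101


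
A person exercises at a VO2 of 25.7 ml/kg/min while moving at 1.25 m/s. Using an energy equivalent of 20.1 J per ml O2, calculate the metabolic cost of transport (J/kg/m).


Power per kg = VO2 * 20.1 / 60
Power per kg = 25.7 * 20.1 / 60 = 8.6095 W/kg
Cost = power_per_kg / speed
Cost = 8.6095 / 1.25
Cost = 6.8876


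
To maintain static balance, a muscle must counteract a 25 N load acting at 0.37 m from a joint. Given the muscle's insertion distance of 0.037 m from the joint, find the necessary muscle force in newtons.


F_muscle = W * d_load / d_muscle
F_muscle = 25 * 0.37 / 0.037
Numerator = 9.2500
F_muscle = 250.0000


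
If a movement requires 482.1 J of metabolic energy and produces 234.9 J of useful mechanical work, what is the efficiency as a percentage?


eta = (W_mech / E_meta) * 100
eta = (234.9 / 482.1) * 100
ratio = 0.4872
eta = 48.7243


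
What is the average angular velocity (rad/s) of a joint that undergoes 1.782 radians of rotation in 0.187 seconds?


omega = delta_theta / delta_t
omega = 1.782 / 0.187
omega = 9.5294


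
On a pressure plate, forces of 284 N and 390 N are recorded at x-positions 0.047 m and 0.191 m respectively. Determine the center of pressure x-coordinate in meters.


COP_x = (F1*x1 + F2*x2) / (F1 + F2)
COP_x = (284*0.047 + 390*0.191) / (284 + 390)
Numerator = 87.8380
Denominator = 674
COP_x = 0.1303


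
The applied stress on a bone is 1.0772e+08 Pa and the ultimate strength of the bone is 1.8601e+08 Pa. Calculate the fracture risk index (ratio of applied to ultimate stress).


FRI = applied / ultimate
FRI = 1.0772e+08 / 1.8601e+08
FRI = 0.5791


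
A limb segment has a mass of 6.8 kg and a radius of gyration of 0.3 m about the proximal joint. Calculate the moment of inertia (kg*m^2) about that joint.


I = m * k^2
I = 6.8 * 0.3^2
k^2 = 0.0900
I = 0.6120


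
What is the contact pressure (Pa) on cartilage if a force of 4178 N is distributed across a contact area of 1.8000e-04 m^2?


P = F / A
P = 4178 / 1.8000e-04
P = 2.3211e+07


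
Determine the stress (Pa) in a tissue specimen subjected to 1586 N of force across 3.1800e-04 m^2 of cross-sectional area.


stress = F / A
stress = 1586 / 3.1800e-04
stress = 4.9874e+06


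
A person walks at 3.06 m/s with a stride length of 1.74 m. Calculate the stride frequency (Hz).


f = v / stride_length
f = 3.06 / 1.74
f = 1.7586


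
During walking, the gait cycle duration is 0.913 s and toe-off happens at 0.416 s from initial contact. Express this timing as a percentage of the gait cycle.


pct = (event_time / cycle_time) * 100
pct = (0.416 / 0.913) * 100
ratio = 0.4556
pct = 45.5641


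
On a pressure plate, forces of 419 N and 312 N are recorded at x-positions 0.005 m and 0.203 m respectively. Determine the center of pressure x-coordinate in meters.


COP_x = (F1*x1 + F2*x2) / (F1 + F2)
COP_x = (419*0.005 + 312*0.203) / (419 + 312)
Numerator = 65.4310
Denominator = 731
COP_x = 0.0895


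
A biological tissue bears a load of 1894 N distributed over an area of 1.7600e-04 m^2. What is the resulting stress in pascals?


stress = F / A
stress = 1894 / 1.7600e-04
stress = 1.0761e+07


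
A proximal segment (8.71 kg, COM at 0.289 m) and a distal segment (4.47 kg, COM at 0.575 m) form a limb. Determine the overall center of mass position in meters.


COM = (m1*x1 + m2*x2) / (m1 + m2)
COM = (8.71*0.289 + 4.47*0.575) / (8.71 + 4.47)
Numerator = 5.0874
Denominator = 13.1800
COM = 0.3860


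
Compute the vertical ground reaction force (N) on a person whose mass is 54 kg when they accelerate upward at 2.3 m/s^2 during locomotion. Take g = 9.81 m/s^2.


GRF = m * (g + a)
GRF = 54 * (9.81 + 2.3)
GRF = 54 * 12.1100
GRF = 653.9400


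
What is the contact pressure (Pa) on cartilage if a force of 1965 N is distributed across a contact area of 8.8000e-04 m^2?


P = F / A
P = 1965 / 8.8000e-04
P = 2.2330e+06


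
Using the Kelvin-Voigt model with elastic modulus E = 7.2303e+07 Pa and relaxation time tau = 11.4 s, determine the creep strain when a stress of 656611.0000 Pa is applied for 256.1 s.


epsilon(t) = (sigma/E) * (1 - exp(-t/tau))
sigma/E = 656611.0000 / 7.2303e+07 = 0.0091
exp(-t/tau) = exp(-256.1 / 11.4) = 1.7523e-10
epsilon = 0.0091 * (1 - 1.7523e-10)
epsilon = 0.0091


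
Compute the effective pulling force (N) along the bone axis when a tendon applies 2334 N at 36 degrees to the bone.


F_eff = F_tendon * cos(theta)
theta = 36 deg = 0.6283 rad
cos(theta) = 0.8090
F_eff = 2334 * 0.8090
F_eff = 1888.2457


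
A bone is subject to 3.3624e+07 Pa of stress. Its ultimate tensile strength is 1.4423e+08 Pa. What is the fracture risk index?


FRI = applied / ultimate
FRI = 3.3624e+07 / 1.4423e+08
FRI = 0.2331


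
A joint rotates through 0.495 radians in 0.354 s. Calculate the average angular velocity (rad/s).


omega = delta_theta / delta_t
omega = 0.495 / 0.354
omega = 1.3983


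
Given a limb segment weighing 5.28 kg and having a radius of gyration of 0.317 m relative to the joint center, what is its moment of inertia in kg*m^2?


I = m * k^2
I = 5.28 * 0.317^2
k^2 = 0.1005
I = 0.5306


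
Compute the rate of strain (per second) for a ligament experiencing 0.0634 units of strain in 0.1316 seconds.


strain_rate = delta_strain / delta_t
strain_rate = 0.0634 / 0.1316
strain_rate = 0.4818


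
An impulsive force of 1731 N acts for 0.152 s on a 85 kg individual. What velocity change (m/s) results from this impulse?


J = F * dt = 1731 * 0.152 = 263.1120 N*s
delta_v = J / m
delta_v = 263.1120 / 85
delta_v = 3.0954


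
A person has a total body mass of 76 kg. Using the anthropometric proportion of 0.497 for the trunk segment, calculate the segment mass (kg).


m_segment = body_mass * fraction
m_segment = 76 * 0.497
m_segment = 37.7720


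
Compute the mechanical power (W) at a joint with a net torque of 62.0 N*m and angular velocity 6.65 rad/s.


P = M * omega
P = 62.0 * 6.65
P = 412.3000


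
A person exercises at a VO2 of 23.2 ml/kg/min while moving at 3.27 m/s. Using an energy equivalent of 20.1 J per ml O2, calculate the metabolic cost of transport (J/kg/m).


Power per kg = VO2 * 20.1 / 60
Power per kg = 23.2 * 20.1 / 60 = 7.7720 W/kg
Cost = power_per_kg / speed
Cost = 7.7720 / 3.27
Cost = 2.3768


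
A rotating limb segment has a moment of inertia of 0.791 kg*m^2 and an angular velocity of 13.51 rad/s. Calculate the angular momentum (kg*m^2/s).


L = I * omega
L = 0.791 * 13.51
L = 10.6864


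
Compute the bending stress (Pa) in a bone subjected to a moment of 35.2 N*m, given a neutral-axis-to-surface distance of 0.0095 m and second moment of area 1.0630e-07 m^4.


sigma = M * c / I
sigma = 35.2 * 0.0095 / 1.0630e-07
M * c = 0.3344
sigma = 3.1458e+06


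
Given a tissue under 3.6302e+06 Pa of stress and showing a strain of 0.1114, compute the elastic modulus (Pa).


E = stress / strain
E = 3.6302e+06 / 0.1114
E = 3.2587e+07


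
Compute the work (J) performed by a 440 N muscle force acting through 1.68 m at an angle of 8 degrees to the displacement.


W = F * d * cos(theta)
theta = 8 deg = 0.1396 rad
cos(theta) = 0.9903
W = 440 * 1.68 * 0.9903
W = 732.0062


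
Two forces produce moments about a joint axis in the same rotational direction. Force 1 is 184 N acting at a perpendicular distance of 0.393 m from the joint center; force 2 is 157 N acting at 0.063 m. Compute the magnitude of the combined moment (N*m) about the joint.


M = F1 * d1 + F2 * d2
M = 184 * 0.393 + 157 * 0.063
M = 72.3120 + 9.8910
M = 82.2030


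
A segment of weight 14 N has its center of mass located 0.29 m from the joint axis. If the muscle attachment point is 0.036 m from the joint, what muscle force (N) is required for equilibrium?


F_muscle = W * d_load / d_muscle
F_muscle = 14 * 0.29 / 0.036
Numerator = 4.0600
F_muscle = 112.7778


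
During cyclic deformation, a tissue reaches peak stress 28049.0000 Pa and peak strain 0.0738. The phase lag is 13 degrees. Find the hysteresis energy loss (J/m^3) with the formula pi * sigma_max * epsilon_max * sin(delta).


E_loss = pi * sigma_max * epsilon_max * sin(delta)
delta = 13 deg = 0.2269 rad
sin(delta) = 0.2250
E_loss = pi * 28049.0000 * 0.0738 * 0.2250
E_loss = 1462.8899
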